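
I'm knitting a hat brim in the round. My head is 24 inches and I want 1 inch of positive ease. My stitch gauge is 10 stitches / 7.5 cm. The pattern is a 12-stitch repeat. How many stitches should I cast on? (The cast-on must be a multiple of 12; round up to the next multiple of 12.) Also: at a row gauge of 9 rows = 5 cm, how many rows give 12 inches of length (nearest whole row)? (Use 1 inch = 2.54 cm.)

Cast on 96 stitches; work 55 rows.

Finished = 24 + 1 = 25 inches.
25 inches × 2.54 = 63.50 cm.
10/7.5 = 1.333 sts per cm; 63.50 × 1.333 = 84.67 sts.
Next multiple of 12 → 96.
12 inches = 30.48 cm; × 1.8 = 54.86 → 55 rows.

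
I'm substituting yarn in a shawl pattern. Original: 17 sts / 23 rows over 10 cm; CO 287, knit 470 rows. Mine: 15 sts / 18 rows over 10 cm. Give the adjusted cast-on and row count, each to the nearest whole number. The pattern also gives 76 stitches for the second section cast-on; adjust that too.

Stitches: 287 × 15/17 = 253.24 → 253.
Rows: 470 × 18/23 = 367.83 → 368.
second section cast-on: 76 × 15/17 = 67.06 → 67.

Cast on 253 stitches; work 368 rows; second section cast-on 67 stitches.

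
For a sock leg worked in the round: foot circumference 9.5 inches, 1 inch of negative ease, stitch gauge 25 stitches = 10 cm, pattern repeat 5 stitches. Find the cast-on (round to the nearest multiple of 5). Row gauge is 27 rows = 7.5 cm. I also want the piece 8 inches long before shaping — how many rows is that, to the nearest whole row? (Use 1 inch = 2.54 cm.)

Finished = 9.5 − 1 = 8.5 inches.
8.5 inches × 2.54 = 21.59 cm.
25/10 = 2.5 sts per cm; 21.59 × 2.5 = 53.98 sts.
Nearest multiple of 5 → 55.
8 inches = 20.32 cm; × 3.6 = 73.15 → 73 rows.

Cast on 55 stitches; work 73 rows.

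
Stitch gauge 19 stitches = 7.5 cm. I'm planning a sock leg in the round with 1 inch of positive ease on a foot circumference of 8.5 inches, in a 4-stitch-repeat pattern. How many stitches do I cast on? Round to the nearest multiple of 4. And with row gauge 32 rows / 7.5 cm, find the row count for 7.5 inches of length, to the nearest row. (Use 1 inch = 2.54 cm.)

Finished = 8.5 + 1 = 9.5 inches.
9.5 inches × 2.54 = 24.13 cm.
19/7.5 = 2.533 sts per cm; 24.13 × 2.533 = 61.13 sts.
Nearest multiple of 4 → 60.
7.5 inches = 19.05 cm; × 4.267 = 81.28 → 81 rows.

Cast on 60 stitches; work 81 rows.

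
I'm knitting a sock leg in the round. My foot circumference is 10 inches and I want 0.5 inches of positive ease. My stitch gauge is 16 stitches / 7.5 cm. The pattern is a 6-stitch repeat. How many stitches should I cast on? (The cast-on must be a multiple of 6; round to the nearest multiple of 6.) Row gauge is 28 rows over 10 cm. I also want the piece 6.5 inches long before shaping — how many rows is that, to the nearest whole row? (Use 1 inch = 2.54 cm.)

Cast on 54 stitches; work 46 rows.

Finished = 10 + 0.5 = 10.5 inches.
10.5 inches × 2.54 = 26.67 cm.
16/7.5 = 2.133 sts per cm; 26.67 × 2.133 = 56.90 sts.
Nearest multiple of 6 → 54.
6.5 inches = 16.51 cm; × 2.8 = 46.23 → 46 rows.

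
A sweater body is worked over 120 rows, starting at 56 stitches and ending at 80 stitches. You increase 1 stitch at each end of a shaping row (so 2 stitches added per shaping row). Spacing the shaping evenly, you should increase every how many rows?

Increase every 10th row.

Stitches to add: |80 − 56| = 24.
Shaping rows needed: 24 / 2 = 12.
120 rows / 12 = every 10 rows.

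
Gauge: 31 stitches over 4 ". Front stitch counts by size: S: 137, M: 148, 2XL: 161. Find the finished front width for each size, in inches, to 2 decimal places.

31/4 = 7.75 sts per in.
S: 137 / 7.75 = 17.677 → 17.68 in.
M: 148 / 7.75 = 19.097 → 19.10 in.
2XL: 161 / 7.75 = 20.774 → 20.77 in.

S 17.68 inches; M 19.10 inches; 2XL 20.77 inches.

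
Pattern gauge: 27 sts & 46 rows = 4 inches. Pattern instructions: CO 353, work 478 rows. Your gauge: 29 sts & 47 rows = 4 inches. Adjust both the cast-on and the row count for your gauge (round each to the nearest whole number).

Cast on 379 stitches; work 488 rows.

Stitches: 353 × 29/27 = 379.15 → 379.
Rows: 478 × 47/46 = 488.39 → 488.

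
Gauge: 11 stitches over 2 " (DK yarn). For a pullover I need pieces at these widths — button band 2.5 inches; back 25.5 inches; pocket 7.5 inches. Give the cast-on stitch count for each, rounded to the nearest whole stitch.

Rate = 11/2 = 5.5 sts per in.
button band: 2.5 × 5.5 = 13.75 → 14.
back: 25.5 × 5.5 = 140.25 → 140.
pocket: 7.5 × 5.5 = 41.25 → 41.

button band 14; back 140; pocket 41.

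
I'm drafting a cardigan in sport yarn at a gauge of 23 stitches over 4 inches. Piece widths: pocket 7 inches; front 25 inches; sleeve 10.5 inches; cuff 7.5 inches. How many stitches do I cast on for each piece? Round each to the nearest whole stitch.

Rate = 23/4 = 5.75 sts per in.
pocket: 7 × 5.75 = 40.25 → 40.
front: 25 × 5.75 = 143.75 → 144.
sleeve: 10.5 × 5.75 = 60.38 → 60.
cuff: 7.5 × 5.75 = 43.12 → 43.

pocket 40; front 144; sleeve 60; cuff 43.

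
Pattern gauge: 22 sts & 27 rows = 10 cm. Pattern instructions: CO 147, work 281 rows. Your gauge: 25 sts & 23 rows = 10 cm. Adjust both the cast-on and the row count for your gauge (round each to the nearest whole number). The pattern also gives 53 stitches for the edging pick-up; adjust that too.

Stitches: 147 × 25/22 = 167.05 → 167.
Rows: 281 × 23/27 = 239.37 → 239.
edging pick-up: 53 × 25/22 = 60.23 → 60.

Cast on 167 stitches; work 239 rows; edging pick-up 60 stitches.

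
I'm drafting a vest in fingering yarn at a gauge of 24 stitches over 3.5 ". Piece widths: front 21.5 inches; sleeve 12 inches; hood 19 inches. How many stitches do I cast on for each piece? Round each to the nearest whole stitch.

front 147; sleeve 82; hood 130.

Rate = 24/3.5 = 6.857 sts per in.
front: 21.5 × 6.857 = 147.43 → 147.
sleeve: 12 × 6.857 = 82.29 → 82.
hood: 19 × 6.857 = 130.29 → 130.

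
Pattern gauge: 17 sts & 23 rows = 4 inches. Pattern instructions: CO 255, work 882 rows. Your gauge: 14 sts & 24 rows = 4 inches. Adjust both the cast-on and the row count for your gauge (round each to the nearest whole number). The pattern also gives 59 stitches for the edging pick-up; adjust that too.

Stitches: 255 × 14/17 = 210.00 → 210.
Rows: 882 × 24/23 = 920.35 → 920.
edging pick-up: 59 × 14/17 = 48.59 → 49.

Cast on 210 stitches; work 920 rows; edging pick-up 49 stitches.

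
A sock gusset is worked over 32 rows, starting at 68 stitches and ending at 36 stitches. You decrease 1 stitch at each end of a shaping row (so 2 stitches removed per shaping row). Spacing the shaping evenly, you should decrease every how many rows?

Stitches to remove: |36 − 68| = 32.
Shaping rows needed: 32 / 2 = 16.
32 rows / 16 = every 2 rows.

Decrease every 2nd row.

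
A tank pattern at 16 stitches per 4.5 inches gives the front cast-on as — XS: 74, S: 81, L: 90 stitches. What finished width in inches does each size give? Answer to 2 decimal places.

XS 20.81 inches; S 22.78 inches; L 25.31 inches.

16/4.5 = 3.556 sts per in.
XS: 74 / 3.556 = 20.812 → 20.81 in.
S: 81 / 3.556 = 22.781 → 22.78 in.
L: 90 / 3.556 = 25.312 → 25.31 in.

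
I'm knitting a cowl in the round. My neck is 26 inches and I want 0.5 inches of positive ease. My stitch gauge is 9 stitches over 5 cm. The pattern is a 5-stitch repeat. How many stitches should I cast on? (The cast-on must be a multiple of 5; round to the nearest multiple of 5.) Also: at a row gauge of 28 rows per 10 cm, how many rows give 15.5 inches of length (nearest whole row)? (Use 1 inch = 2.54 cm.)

Cast on 120 stitches; work 110 rows.

Finished = 26 + 0.5 = 26.5 inches.
26.5 inches × 2.54 = 67.31 cm.
9/5 = 1.8 sts per cm; 67.31 × 1.8 = 121.16 sts.
Nearest multiple of 5 → 120.
15.5 inches = 39.37 cm; × 2.8 = 110.24 → 110 rows.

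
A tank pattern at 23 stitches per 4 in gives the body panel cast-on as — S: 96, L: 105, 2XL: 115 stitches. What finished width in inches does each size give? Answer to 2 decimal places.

S 16.70 inches; L 18.26 inches; 2XL 20.00 inches.

23/4 = 5.75 sts per in.
S: 96 / 5.75 = 16.696 → 16.70 in.
L: 105 / 5.75 = 18.261 → 18.26 in.
2XL: 115 / 5.75 = 20.000 → 20.00 in.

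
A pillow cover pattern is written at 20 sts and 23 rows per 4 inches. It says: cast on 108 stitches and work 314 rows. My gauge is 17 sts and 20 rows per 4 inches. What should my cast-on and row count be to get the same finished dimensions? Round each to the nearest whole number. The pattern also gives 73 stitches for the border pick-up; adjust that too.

Stitches: 108 × 17/20 = 91.80 → 92.
Rows: 314 × 20/23 = 273.04 → 273.
border pick-up: 73 × 17/20 = 62.05 → 62.

Cast on 92 stitches; work 273 rows; border pick-up 62 stitches.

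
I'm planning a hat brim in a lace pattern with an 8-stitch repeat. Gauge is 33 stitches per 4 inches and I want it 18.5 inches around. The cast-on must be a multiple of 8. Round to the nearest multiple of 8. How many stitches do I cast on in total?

33 / 4 = 8.25 sts per inch.
18.5 × 8.25 = 152.62 sts.
Nearest multiple of 8: 152.

152 stitches.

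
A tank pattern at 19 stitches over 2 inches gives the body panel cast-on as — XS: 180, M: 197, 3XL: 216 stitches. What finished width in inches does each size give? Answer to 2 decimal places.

19/2 = 9.5 sts per in.
XS: 180 / 9.5 = 18.947 → 18.95 in.
M: 197 / 9.5 = 20.737 → 20.74 in.
3XL: 216 / 9.5 = 22.737 → 22.74 in.

XS 18.95 inches; M 20.74 inches; 3XL 22.74 inches.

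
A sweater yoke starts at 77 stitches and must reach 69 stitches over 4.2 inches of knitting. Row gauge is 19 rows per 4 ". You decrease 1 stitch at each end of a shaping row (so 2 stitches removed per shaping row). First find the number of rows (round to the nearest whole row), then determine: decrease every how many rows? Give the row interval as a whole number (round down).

Decrease every 5th row.

Rows = 4.2 × 4.75 = 19.9 → 20 rows.
Stitches to remove: 8 → 4 shaping rows (at 2 st each).
20 / 4 = 5.00 → every 5 rows.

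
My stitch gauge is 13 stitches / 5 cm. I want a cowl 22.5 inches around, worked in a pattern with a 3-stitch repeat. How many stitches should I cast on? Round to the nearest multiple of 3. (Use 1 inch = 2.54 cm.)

22.5 in = 22.5 × 2.54 = 57.15 cm.
13 / 5 = 2.6 sts/cm.
57.15 × 2.6 = 148.59 sts.
→ 150.

150 stitches.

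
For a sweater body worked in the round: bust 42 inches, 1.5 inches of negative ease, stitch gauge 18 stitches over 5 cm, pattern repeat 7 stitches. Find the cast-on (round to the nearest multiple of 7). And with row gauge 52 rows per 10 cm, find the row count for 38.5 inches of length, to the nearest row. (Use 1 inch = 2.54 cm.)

Finished = 42 − 1.5 = 40.5 inches.
40.5 inches × 2.54 = 102.87 cm.
18/5 = 3.6 sts per cm; 102.87 × 3.6 = 370.33 sts.
Nearest multiple of 7 → 371.
38.5 inches = 97.79 cm; × 5.2 = 508.51 → 509 rows.

Cast on 371 stitches; work 509 rows.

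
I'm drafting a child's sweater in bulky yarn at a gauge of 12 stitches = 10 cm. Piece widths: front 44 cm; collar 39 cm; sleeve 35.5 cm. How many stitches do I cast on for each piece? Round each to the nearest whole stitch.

front 53; collar 47; sleeve 43.

Rate = 12/10 = 1.2 sts per cm.
front: 44 × 1.2 = 52.80 → 53.
collar: 39 × 1.2 = 46.80 → 47.
sleeve: 35.5 × 1.2 = 42.60 → 43.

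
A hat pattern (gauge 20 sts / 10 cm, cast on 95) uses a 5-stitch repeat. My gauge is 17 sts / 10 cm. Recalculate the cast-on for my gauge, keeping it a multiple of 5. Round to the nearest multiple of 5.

CO 80 sts.

95 × 17 / 20 = 80.75.
Nearest multiple of 5: 80.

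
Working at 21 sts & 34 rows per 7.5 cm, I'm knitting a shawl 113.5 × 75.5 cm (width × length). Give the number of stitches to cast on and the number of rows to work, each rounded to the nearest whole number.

Cast on 318 stitches and work 342 rows.

Stitch gauge = 21/7.5 = 2.8 sts/cm; 113.5 × 2.8 = 317.80 → 318 sts.
Row gauge = 34/7.5 = 4.533 rows/cm; 75.5 × 4.533 = 342.27 → 342 rows.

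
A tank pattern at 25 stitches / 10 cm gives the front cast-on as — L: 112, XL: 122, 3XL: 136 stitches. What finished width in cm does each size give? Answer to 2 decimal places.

L 44.80 cm; XL 48.80 cm; 3XL 54.40 cm.

25/10 = 2.5 sts per cm.
L: 112 / 2.5 = 44.800 → 44.80 cm.
XL: 122 / 2.5 = 48.800 → 48.80 cm.
3XL: 136 / 2.5 = 54.400 → 54.40 cm.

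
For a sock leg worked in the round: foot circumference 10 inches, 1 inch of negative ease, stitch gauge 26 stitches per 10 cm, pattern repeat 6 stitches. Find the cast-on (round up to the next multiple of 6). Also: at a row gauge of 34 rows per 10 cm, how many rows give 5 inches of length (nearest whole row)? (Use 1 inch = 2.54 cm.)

Finished = 10 − 1 = 9 inches.
9 inches × 2.54 = 22.86 cm.
26/10 = 2.6 sts per cm; 22.86 × 2.6 = 59.44 sts.
Next multiple of 6 → 60.
5 inches = 12.70 cm; × 3.4 = 43.18 → 43 rows.

Cast on 60 stitches; work 43 rows.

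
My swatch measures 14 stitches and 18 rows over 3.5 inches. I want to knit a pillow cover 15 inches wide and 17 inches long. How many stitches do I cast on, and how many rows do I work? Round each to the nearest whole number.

Cast on 60 stitches and work 87 rows.

Stitch gauge = 14/3.5 = 4 sts/in; 15 × 4 = 60.00 → 60 sts.
Row gauge = 18/3.5 = 5.143 rows/in; 17 × 5.143 = 87.43 → 87 rows.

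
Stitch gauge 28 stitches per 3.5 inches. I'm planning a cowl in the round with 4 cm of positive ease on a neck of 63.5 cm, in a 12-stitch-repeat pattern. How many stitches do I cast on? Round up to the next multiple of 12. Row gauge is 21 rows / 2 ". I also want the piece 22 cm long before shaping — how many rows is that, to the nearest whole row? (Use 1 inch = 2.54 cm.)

Cast on 216 stitches; work 91 rows.

Finished = 63.5 + 4 = 67.5 cm.
67.5 cm × 1/2.54 = 26.57 inches.
28/3.5 = 8 sts per in; 26.57 × 8 = 212.60 sts.
Next multiple of 12 → 216.
22 cm = 8.66 inches; × 10.5 = 90.94 → 91 rows.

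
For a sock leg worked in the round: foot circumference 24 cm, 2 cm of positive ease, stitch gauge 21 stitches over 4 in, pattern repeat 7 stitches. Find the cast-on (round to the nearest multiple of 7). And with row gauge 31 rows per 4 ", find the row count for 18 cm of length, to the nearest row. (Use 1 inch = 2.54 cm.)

Finished = 24 + 2 = 26 cm.
26 cm × 1/2.54 = 10.24 inches.
21/4 = 5.25 sts per in; 10.24 × 5.25 = 53.74 sts.
Nearest multiple of 7 → 56.
18 cm = 7.09 inches; × 7.75 = 54.92 → 55 rows.

Cast on 56 stitches; work 55 rows.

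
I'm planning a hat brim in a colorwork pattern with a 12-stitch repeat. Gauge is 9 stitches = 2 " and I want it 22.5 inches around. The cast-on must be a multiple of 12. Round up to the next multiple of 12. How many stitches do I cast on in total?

CO 108 sts.

9 / 2 = 4.5 sts per inch.
22.5 × 4.5 = 101.25 sts.
Next multiple of 12: 108.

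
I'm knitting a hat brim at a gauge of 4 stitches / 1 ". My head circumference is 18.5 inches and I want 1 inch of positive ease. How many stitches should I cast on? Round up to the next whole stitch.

Finished = 18.5 + 1 = 19.5 in.
4 / 1 = 4 sts per inch.
19.50 × 4 = 78.00 sts.

Cast on 78 stitches.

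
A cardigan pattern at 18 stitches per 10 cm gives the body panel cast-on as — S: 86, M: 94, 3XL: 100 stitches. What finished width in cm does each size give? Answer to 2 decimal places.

18/10 = 1.8 sts per cm.
S: 86 / 1.8 = 47.778 → 47.78 cm.
M: 94 / 1.8 = 52.222 → 52.22 cm.
3XL: 100 / 1.8 = 55.556 → 55.56 cm.

S 47.78 cm; M 52.22 cm; 3XL 55.56 cm.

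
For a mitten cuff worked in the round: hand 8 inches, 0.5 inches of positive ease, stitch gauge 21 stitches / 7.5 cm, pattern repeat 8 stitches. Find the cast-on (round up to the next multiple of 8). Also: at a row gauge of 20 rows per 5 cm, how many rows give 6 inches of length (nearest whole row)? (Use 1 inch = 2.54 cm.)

Finished = 8 + 0.5 = 8.5 inches.
8.5 inches × 2.54 = 21.59 cm.
21/7.5 = 2.8 sts per cm; 21.59 × 2.8 = 60.45 sts.
Next multiple of 8 → 64.
6 inches = 15.24 cm; × 4 = 60.96 → 61 rows.

Cast on 64 stitches; work 61 rows.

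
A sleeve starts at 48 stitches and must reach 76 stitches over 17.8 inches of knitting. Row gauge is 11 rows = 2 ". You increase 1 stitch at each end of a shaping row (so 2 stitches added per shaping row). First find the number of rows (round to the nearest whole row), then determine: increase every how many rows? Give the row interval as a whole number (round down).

Increase every 7th row.

Rows = 17.8 × 5.5 = 97.9 → 98 rows.
Stitches to add: 28 → 14 shaping rows (at 2 st each).
98 / 14 = 7.00 → every 7 rows.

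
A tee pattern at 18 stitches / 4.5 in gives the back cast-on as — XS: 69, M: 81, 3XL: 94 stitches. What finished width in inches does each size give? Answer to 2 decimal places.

18/4.5 = 4 sts per in.
XS: 69 / 4 = 17.250 → 17.25 in.
M: 81 / 4 = 20.250 → 20.25 in.
3XL: 94 / 4 = 23.500 → 23.50 in.

XS 17.25 inches; M 20.25 inches; 3XL 23.50 inches.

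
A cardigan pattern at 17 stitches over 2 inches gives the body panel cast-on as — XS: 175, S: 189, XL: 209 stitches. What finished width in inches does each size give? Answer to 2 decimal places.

XS 20.59 inches; S 22.24 inches; XL 24.59 inches.

17/2 = 8.5 sts per in.
XS: 175 / 8.5 = 20.588 → 20.59 in.
S: 189 / 8.5 = 22.235 → 22.24 in.
XL: 209 / 8.5 = 24.588 → 24.59 in.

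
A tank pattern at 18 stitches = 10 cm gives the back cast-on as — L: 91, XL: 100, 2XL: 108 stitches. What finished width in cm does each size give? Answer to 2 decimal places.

L 50.56 cm; XL 55.56 cm; 2XL 60.00 cm.

18/10 = 1.8 sts per cm.
L: 91 / 1.8 = 50.556 → 50.56 cm.
XL: 100 / 1.8 = 55.556 → 55.56 cm.
2XL: 108 / 1.8 = 60.000 → 60.00 cm.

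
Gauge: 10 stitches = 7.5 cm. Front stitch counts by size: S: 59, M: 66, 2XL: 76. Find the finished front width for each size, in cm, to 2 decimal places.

10/7.5 = 1.333 sts per cm.
S: 59 / 1.333 = 44.250 → 44.25 cm.
M: 66 / 1.333 = 49.500 → 49.50 cm.
2XL: 76 / 1.333 = 57.000 → 57.00 cm.

S 44.25 cm; M 49.50 cm; 2XL 57.00 cm.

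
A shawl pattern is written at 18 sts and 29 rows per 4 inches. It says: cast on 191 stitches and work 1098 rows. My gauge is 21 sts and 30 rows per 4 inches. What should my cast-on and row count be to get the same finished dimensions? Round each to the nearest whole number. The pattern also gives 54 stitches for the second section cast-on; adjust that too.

Cast on 223 stitches; work 1136 rows; second section cast-on 63 stitches.

Stitches: 191 × 21/18 = 222.83 → 223.
Rows: 1098 × 30/29 = 1135.86 → 1136.
second section cast-on: 54 × 21/18 = 63.00 → 63.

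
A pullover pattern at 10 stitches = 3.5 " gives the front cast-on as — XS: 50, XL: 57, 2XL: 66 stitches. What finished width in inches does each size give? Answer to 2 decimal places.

10/3.5 = 2.857 sts per in.
XS: 50 / 2.857 = 17.500 → 17.50 in.
XL: 57 / 2.857 = 19.950 → 19.95 in.
2XL: 66 / 2.857 = 23.100 → 23.10 in.

XS 17.50 inches; XL 19.95 inches; 2XL 23.10 inches.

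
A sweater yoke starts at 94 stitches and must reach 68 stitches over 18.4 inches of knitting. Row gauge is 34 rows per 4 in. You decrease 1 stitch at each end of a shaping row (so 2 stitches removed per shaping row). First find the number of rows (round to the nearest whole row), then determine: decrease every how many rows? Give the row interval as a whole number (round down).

Decrease every 12th row.

Rows = 18.4 × 8.5 = 156.4 → 156 rows.
Stitches to remove: 26 → 13 shaping rows (at 2 st each).
156 / 13 = 12.00 → every 12 rows.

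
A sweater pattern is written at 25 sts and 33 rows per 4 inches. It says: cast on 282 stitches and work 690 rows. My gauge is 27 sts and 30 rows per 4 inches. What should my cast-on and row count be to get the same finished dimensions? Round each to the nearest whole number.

Stitches: 282 × 27/25 = 304.56 → 305.
Rows: 690 × 30/33 = 627.27 → 627.

Cast on 305 stitches; work 627 rows.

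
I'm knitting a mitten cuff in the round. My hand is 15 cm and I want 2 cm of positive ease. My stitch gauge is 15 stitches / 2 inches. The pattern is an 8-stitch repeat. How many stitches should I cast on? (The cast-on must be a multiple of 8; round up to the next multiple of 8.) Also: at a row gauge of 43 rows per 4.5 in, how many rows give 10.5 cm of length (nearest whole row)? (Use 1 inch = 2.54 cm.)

Finished = 15 + 2 = 17 cm.
17 cm × 1/2.54 = 6.69 inches.
15/2 = 7.5 sts per in; 6.69 × 7.5 = 50.20 sts.
Next multiple of 8 → 56.
10.5 cm = 4.13 inches; × 9.556 = 39.50 → 40 rows.

Cast on 56 stitches; work 40 rows.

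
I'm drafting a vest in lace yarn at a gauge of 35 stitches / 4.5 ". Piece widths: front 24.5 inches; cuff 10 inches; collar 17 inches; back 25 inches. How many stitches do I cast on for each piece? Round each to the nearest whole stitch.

Rate = 35/4.5 = 7.778 sts per in.
front: 24.5 × 7.778 = 190.56 → 191.
cuff: 10 × 7.778 = 77.78 → 78.
collar: 17 × 7.778 = 132.22 → 132.
back: 25 × 7.778 = 194.44 → 194.

front 191; cuff 78; collar 132; back 194.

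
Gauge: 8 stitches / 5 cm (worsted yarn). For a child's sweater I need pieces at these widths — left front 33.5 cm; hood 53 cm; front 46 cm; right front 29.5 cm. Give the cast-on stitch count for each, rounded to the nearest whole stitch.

Rate = 8/5 = 1.6 sts per cm.
left front: 33.5 × 1.6 = 53.60 → 54.
hood: 53 × 1.6 = 84.80 → 85.
front: 46 × 1.6 = 73.60 → 74.
right front: 29.5 × 1.6 = 47.20 → 47.

left front 54; hood 85; front 74; right front 47.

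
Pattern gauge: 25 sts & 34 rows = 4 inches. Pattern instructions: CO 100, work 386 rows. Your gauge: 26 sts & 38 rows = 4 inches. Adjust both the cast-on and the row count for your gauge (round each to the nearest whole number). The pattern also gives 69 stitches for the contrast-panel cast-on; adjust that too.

Stitches: 100 × 26/25 = 104.00 → 104.
Rows: 386 × 38/34 = 431.41 → 431.
contrast-panel cast-on: 69 × 26/25 = 71.76 → 72.

Cast on 104 stitches; work 431 rows; contrast-panel cast-on 72 stitches.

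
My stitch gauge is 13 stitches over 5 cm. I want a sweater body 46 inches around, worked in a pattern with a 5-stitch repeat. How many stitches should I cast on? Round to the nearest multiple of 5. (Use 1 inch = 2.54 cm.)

46 in = 46 × 2.54 = 116.84 cm.
13 / 5 = 2.6 sts/cm.
116.84 × 2.6 = 303.78 sts.
→ 305.

Cast on 305 stitches.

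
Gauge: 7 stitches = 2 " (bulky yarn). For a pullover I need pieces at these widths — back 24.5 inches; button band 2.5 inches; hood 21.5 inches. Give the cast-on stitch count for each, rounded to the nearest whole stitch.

back 86; button band 9; hood 75.

Rate = 7/2 = 3.5 sts per in.
back: 24.5 × 3.5 = 85.75 → 86.
button band: 2.5 × 3.5 = 8.75 → 9.
hood: 21.5 × 3.5 = 75.25 → 75.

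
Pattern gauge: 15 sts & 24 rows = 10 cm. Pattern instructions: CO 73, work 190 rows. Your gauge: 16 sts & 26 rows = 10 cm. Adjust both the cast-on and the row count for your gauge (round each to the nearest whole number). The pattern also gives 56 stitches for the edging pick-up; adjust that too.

Cast on 78 stitches; work 206 rows; edging pick-up 60 stitches.

Stitches: 73 × 16/15 = 77.87 → 78.
Rows: 190 × 26/24 = 205.83 → 206.
edging pick-up: 56 × 16/15 = 59.73 → 60.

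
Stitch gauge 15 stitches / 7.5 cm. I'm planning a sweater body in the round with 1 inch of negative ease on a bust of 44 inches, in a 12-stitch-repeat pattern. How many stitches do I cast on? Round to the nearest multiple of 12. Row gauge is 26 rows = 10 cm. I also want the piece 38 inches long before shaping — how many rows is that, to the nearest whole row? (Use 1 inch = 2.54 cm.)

Finished = 44 − 1 = 43 inches.
43 inches × 2.54 = 109.22 cm.
15/7.5 = 2 sts per cm; 109.22 × 2 = 218.44 sts.
Nearest multiple of 12 → 216.
38 inches = 96.52 cm; × 2.6 = 250.95 → 251 rows.

Cast on 216 stitches; work 251 rows.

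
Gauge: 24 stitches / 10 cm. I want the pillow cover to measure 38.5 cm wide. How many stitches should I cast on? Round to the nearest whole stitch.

24 stitches / 10 cm = 2.4 stitches per cm.
38.5 × 2.4 = 92.40 stitches.
Round to nearest → 92.

Cast on 92 stitches.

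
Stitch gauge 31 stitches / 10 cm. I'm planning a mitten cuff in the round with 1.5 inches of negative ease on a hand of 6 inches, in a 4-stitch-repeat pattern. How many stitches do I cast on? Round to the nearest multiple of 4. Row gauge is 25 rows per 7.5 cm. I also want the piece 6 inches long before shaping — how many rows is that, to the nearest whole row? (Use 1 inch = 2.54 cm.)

Cast on 36 stitches; work 51 rows.

Finished = 6 − 1.5 = 4.5 inches.
4.5 inches × 2.54 = 11.43 cm.
31/10 = 3.1 sts per cm; 11.43 × 3.1 = 35.43 sts.
Nearest multiple of 4 → 36.
6 inches = 15.24 cm; × 3.333 = 50.80 → 51 rows.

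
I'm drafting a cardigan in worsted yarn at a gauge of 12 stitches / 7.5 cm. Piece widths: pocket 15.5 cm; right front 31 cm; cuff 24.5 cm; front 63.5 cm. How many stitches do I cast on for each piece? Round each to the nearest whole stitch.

pocket 25; right front 50; cuff 39; front 102.

Rate = 12/7.5 = 1.6 sts per cm.
pocket: 15.5 × 1.6 = 24.80 → 25.
right front: 31 × 1.6 = 49.60 → 50.
cuff: 24.5 × 1.6 = 39.20 → 39.
front: 63.5 × 1.6 = 101.60 → 102.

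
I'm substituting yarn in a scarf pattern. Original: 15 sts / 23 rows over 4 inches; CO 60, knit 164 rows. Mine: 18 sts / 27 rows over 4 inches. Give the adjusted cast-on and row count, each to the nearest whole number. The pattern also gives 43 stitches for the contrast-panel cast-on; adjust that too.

Stitches: 60 × 18/15 = 72.00 → 72.
Rows: 164 × 27/23 = 192.52 → 193.
contrast-panel cast-on: 43 × 18/15 = 51.60 → 52.

Cast on 72 stitches; work 193 rows; contrast-panel cast-on 52 stitches.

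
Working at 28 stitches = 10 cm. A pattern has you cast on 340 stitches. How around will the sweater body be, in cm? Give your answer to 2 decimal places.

121.43 cm.

28 stitches / 10 cm = 2.8 stitches per cm.
340 / 2.8 = 121.429 cm.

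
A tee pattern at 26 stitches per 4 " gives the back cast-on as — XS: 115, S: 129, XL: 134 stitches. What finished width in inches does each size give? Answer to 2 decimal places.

XS 17.69 inches; S 19.85 inches; XL 20.62 inches.

26/4 = 6.5 sts per in.
XS: 115 / 6.5 = 17.692 → 17.69 in.
S: 129 / 6.5 = 19.846 → 19.85 in.
XL: 134 / 6.5 = 20.615 → 20.62 in.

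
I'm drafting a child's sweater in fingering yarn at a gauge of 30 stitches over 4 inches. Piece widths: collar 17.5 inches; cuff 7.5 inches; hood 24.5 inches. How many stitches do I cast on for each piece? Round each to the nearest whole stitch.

collar 131; cuff 56; hood 184.

Rate = 30/4 = 7.5 sts per in.
collar: 17.5 × 7.5 = 131.25 → 131.
cuff: 7.5 × 7.5 = 56.25 → 56.
hood: 24.5 × 7.5 = 183.75 → 184.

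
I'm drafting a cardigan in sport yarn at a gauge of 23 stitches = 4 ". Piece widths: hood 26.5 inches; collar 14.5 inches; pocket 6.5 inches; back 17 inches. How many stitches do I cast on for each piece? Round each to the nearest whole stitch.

Rate = 23/4 = 5.75 sts per in.
hood: 26.5 × 5.75 = 152.38 → 152.
collar: 14.5 × 5.75 = 83.38 → 83.
pocket: 6.5 × 5.75 = 37.38 → 37.
back: 17 × 5.75 = 97.75 → 98.

hood 152; collar 83; pocket 37; back 98.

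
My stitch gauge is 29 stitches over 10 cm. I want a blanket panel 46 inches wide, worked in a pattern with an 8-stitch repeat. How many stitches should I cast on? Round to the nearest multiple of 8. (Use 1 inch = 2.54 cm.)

46 in = 46 × 2.54 = 116.84 cm.
29 / 10 = 2.9 sts/cm.
116.84 × 2.9 = 338.84 sts.
→ 336.

336 stitches.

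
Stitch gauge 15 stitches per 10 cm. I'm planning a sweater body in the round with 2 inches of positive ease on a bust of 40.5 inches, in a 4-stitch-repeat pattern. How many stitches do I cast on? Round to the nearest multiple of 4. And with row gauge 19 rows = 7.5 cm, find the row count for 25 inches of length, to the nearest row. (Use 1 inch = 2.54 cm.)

Cast on 160 stitches; work 161 rows.

Finished = 40.5 + 2 = 42.5 inches.
42.5 inches × 2.54 = 107.95 cm.
15/10 = 1.5 sts per cm; 107.95 × 1.5 = 161.93 sts.
Nearest multiple of 4 → 160.
25 inches = 63.50 cm; × 2.533 = 160.87 → 161 rows.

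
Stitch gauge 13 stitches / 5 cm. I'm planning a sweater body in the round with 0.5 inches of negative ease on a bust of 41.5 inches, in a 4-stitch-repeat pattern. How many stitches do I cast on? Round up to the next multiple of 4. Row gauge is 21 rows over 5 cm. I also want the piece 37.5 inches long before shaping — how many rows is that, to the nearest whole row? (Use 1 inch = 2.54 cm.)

Cast on 272 stitches; work 400 rows.

Finished = 41.5 − 0.5 = 41 inches.
41 inches × 2.54 = 104.14 cm.
13/5 = 2.6 sts per cm; 104.14 × 2.6 = 270.76 sts.
Next multiple of 4 → 272.
37.5 inches = 95.25 cm; × 4.2 = 400.05 → 400 rows.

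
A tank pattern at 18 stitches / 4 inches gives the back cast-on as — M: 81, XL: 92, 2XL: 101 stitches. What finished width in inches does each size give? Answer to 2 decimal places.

18/4 = 4.5 sts per in.
M: 81 / 4.5 = 18.000 → 18.00 in.
XL: 92 / 4.5 = 20.444 → 20.44 in.
2XL: 101 / 4.5 = 22.444 → 22.44 in.

M 18.00 inches; XL 20.44 inches; 2XL 22.44 inches.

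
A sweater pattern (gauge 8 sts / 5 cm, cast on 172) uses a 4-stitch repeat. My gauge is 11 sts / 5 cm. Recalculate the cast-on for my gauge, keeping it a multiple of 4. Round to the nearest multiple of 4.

Cast on 236 stitches.

172 × 11 / 8 = 236.50.
Nearest multiple of 4: 236.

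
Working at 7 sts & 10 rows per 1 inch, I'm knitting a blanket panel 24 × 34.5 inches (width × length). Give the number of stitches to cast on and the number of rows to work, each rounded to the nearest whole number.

Cast on 168 stitches and work 345 rows.

Stitch gauge = 7/1 = 7 sts/in; 24 × 7 = 168.00 → 168 sts.
Row gauge = 10/1 = 10 rows/in; 34.5 × 10 = 345.00 → 345 rows.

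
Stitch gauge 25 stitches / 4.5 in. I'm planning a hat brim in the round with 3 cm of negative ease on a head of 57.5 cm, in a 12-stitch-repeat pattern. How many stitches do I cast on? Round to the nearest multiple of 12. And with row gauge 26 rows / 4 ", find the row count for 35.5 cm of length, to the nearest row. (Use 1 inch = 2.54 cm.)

Finished = 57.5 − 3 = 54.5 cm.
54.5 cm × 1/2.54 = 21.46 inches.
25/4.5 = 5.556 sts per in; 21.46 × 5.556 = 119.20 sts.
Nearest multiple of 12 → 120.
35.5 cm = 13.98 inches; × 6.5 = 90.85 → 91 rows.

Cast on 120 stitches; work 91 rows.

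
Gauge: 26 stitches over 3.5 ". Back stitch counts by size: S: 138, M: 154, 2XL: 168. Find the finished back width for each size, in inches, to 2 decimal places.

S 18.58 inches; M 20.73 inches; 2XL 22.62 inches.

26/3.5 = 7.429 sts per in.
S: 138 / 7.429 = 18.577 → 18.58 in.
M: 154 / 7.429 = 20.731 → 20.73 in.
2XL: 168 / 7.429 = 22.615 → 22.62 in.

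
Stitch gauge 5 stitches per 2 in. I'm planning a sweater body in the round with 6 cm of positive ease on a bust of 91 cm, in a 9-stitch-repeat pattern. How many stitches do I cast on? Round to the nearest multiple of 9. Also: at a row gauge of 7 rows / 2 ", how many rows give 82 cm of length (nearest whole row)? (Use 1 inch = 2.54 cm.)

Finished = 91 + 6 = 97 cm.
97 cm × 1/2.54 = 38.19 inches.
5/2 = 2.5 sts per in; 38.19 × 2.5 = 95.47 sts.
Nearest multiple of 9 → 99.
82 cm = 32.28 inches; × 3.5 = 112.99 → 113 rows.

Cast on 99 stitches; work 113 rows.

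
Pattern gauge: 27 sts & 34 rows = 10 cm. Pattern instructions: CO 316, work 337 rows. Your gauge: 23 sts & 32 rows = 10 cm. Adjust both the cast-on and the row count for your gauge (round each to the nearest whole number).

Stitches: 316 × 23/27 = 269.19 → 269.
Rows: 337 × 32/34 = 317.18 → 317.

Cast on 269 stitches; work 317 rows.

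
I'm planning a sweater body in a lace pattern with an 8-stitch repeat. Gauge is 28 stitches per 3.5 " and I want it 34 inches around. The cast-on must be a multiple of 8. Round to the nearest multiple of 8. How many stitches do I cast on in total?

Cast on 272 stitches.

28 / 3.5 = 8 sts per inch.
34 × 8 = 272.00 sts.
Nearest multiple of 8: 272.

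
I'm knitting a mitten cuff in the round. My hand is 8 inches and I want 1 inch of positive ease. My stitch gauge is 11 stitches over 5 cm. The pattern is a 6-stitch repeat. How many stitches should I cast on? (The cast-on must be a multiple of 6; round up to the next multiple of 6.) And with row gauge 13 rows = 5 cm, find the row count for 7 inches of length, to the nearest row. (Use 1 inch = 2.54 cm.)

Finished = 8 + 1 = 9 inches.
9 inches × 2.54 = 22.86 cm.
11/5 = 2.2 sts per cm; 22.86 × 2.2 = 50.29 sts.
Next multiple of 6 → 54.
7 inches = 17.78 cm; × 2.6 = 46.23 → 46 rows.

Cast on 54 stitches; work 46 rows.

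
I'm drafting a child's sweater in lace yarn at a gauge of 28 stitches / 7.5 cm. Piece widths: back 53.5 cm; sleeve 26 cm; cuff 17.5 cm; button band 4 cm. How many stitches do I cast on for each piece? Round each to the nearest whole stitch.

Rate = 28/7.5 = 3.733 sts per cm.
back: 53.5 × 3.733 = 199.73 → 200.
sleeve: 26 × 3.733 = 97.07 → 97.
cuff: 17.5 × 3.733 = 65.33 → 65.
button band: 4 × 3.733 = 14.93 → 15.

back 200; sleeve 97; cuff 65; button band 15.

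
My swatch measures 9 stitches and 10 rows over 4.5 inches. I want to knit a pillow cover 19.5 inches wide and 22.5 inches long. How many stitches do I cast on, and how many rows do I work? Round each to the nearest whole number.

Cast on 39 stitches and work 50 rows.

Stitch gauge = 9/4.5 = 2 sts/in; 19.5 × 2 = 39.00 → 39 sts.
Row gauge = 10/4.5 = 2.222 rows/in; 22.5 × 2.222 = 50.00 → 50 rows.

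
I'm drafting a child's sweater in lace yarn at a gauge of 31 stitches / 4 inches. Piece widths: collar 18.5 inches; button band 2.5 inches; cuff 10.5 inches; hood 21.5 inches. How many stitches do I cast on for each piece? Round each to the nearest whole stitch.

Rate = 31/4 = 7.75 sts per in.
collar: 18.5 × 7.75 = 143.38 → 143.
button band: 2.5 × 7.75 = 19.38 → 19.
cuff: 10.5 × 7.75 = 81.38 → 81.
hood: 21.5 × 7.75 = 166.62 → 167.

collar 143; button band 19; cuff 81; hood 167.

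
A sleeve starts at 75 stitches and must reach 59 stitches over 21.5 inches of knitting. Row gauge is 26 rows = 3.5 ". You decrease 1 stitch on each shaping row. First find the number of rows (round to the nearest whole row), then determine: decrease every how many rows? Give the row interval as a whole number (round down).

Decrease every 10th row.

Rows = 21.5 × 7.429 = 159.7 → 160 rows.
Stitches to remove: 16 → 16 shaping rows (at 1 st each).
160 / 16 = 10.00 → every 10 rows.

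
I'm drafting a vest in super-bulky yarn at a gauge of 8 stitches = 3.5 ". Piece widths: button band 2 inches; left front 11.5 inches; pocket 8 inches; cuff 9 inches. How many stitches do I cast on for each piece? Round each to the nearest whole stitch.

Rate = 8/3.5 = 2.286 sts per in.
button band: 2 × 2.286 = 4.57 → 5.
left front: 11.5 × 2.286 = 26.29 → 26.
pocket: 8 × 2.286 = 18.29 → 18.
cuff: 9 × 2.286 = 20.57 → 21.

button band 5; left front 26; pocket 18; cuff 21.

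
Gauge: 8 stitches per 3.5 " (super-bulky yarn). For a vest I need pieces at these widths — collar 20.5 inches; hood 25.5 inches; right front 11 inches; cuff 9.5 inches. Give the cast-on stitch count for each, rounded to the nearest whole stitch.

Rate = 8/3.5 = 2.286 sts per in.
collar: 20.5 × 2.286 = 46.86 → 47.
hood: 25.5 × 2.286 = 58.29 → 58.
right front: 11 × 2.286 = 25.14 → 25.
cuff: 9.5 × 2.286 = 21.71 → 22.

collar 47; hood 58; right front 25; cuff 22.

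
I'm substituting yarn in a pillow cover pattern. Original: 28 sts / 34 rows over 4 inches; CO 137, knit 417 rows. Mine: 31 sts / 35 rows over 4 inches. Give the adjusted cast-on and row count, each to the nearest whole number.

Cast on 152 stitches; work 429 rows.

Stitches: 137 × 31/28 = 151.68 → 152.
Rows: 417 × 35/34 = 429.26 → 429.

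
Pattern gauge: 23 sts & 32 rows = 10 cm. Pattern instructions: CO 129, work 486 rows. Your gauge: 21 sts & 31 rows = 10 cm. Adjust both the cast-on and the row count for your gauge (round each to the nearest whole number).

Cast on 118 stitches; work 471 rows.

Stitches: 129 × 21/23 = 117.78 → 118.
Rows: 486 × 31/32 = 470.81 → 471.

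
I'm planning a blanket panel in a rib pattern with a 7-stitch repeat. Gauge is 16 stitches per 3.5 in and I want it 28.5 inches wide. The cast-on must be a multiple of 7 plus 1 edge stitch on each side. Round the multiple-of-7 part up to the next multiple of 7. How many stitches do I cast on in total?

Cast on 135 stitches.

16 / 3.5 = 4.571 sts per inch.
28.5 × 4.571 = 130.29 sts.
Less 2 edge sts → 128.29 for the repeat.
Next multiple of 7: 133.
Add back 2 edge sts → 135.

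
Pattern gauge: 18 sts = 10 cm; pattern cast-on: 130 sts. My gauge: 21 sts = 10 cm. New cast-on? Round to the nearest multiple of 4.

CO 152 sts.

Scale factor = 21 / 18 = 1.167.
130 × 21 / 18 = 151.67 sts.
→ 152 sts.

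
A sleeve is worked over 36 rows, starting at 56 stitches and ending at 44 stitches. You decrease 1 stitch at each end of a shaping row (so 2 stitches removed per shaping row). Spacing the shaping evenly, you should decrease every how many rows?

Decrease every 6th row.

Stitches to remove: |44 − 56| = 12.
Shaping rows needed: 12 / 2 = 6.
36 rows / 6 = every 6 rows.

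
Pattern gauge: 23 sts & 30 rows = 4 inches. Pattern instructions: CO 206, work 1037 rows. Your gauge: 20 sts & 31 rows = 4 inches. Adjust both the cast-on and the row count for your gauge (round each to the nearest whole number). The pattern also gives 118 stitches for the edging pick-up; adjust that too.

Cast on 179 stitches; work 1072 rows; edging pick-up 103 stitches.

Stitches: 206 × 20/23 = 179.13 → 179.
Rows: 1037 × 31/30 = 1071.57 → 1072.
edging pick-up: 118 × 20/23 = 102.61 → 103.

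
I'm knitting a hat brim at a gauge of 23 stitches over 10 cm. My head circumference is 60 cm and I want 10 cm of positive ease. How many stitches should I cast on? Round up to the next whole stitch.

CO 161 sts.

Finished = 60 + 10 = 70 cm.
23 / 10 = 2.3 sts per cm.
70.00 × 2.3 = 161.00 sts.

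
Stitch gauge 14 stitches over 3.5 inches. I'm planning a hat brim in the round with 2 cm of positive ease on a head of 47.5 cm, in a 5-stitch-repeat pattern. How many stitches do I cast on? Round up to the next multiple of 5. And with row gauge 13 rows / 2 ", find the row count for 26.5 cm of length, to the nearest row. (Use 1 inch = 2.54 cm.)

Finished = 47.5 + 2 = 49.5 cm.
49.5 cm × 1/2.54 = 19.49 inches.
14/3.5 = 4 sts per in; 19.49 × 4 = 77.95 sts.
Next multiple of 5 → 80.
26.5 cm = 10.43 inches; × 6.5 = 67.81 → 68 rows.

Cast on 80 stitches; work 68 rows.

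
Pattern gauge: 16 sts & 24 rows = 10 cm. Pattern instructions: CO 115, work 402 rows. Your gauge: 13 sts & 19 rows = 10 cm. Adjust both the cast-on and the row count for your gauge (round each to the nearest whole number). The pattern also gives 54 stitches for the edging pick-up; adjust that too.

Cast on 93 stitches; work 318 rows; edging pick-up 44 stitches.

Stitches: 115 × 13/16 = 93.44 → 93.
Rows: 402 × 19/24 = 318.25 → 318.
edging pick-up: 54 × 13/16 = 43.88 → 44.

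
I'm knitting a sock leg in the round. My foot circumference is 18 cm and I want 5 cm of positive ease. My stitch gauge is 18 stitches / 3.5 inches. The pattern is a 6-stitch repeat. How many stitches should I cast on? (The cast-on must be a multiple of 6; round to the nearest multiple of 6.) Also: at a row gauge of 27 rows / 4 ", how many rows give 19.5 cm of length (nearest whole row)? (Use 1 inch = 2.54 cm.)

Finished = 18 + 5 = 23 cm.
23 cm × 1/2.54 = 9.06 inches.
18/3.5 = 5.143 sts per in; 9.06 × 5.143 = 46.57 sts.
Nearest multiple of 6 → 48.
19.5 cm = 7.68 inches; × 6.75 = 51.82 → 52 rows.

Cast on 48 stitches; work 52 rows.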